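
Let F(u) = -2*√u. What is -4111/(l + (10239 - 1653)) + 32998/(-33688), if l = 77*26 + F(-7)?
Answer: -645701608605/472077405892 - 4111*I*√7/56052886 ≈ -1.3678 - 0.00019404*I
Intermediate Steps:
l = 2002 - 2*I*√7 (l = 77*26 - 2*I*√7 = 2002 - 2*I*√7 ≈ 2002.0 - 5.2915*I)
-4111/(l + (10239 - 1653)) + 32998/(-33688) = -4111/((2002 - 2*I*√7) + (10239 - 1653)) + 32998/(-33688) = -4111/((2002 - 2*I*√7) + 8586) + 32998*(-1/33688) = -4111/(10588 - 2*I*√7) - 16499/16844 = -16499/16844 - 4111/(10588 - 2*I*√7)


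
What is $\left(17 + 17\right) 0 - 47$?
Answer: $-47$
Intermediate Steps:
$\left(17 + 17\right) 0 - 47 = 34 \cdot 0 - 47 = 0 - 47 = -47$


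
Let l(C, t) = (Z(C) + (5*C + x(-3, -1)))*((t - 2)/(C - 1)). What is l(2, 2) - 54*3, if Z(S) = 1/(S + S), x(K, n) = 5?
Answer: -162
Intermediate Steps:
Z(S) = 1/(2*S)
l(C, t) = (-2 + t)*(5 + 1/(2*C) + 5*C)/(-1 + C) (l(C, t) = (1/(2*C) + (5*C + 5))*((t - 2)/(C - 1)) = (1/(2*C) + (5 + 5*C))*((-2 + t)/(-1 + C)) = (5 + 1/(2*C) + 5*C)*((-2 + t)/(-1 + C)) = (-2 + t)*(5 + 1/(2*C) + 5*C)/(-1 + C))
l(2, 2) - 54*3 = (½)*(-2 + 2 + 10*2*(-2 + 2 - 2*2 + 2*2))/(2*(-1 + 2)) - 54*3 = (½)*(½)*(-2 + 2 + 10*2*(-2 + 2 - 4 + 4))/1 - 162 = (½)*(½)*1*(-2 + 2 + 10*2*0) - 162 = (½)*(½)*1*(-2 + 2 + 0) - 162 = (½)*(½)*1*0 - 162 = 0 - 162 = -162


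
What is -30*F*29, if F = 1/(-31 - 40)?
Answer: 870/71 ≈ 12.254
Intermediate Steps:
F = -1/71 (F = 1/(-71) = -1/71 ≈ -0.014085)
-30*F*29 = -30*(-1/71)*29 = (30/71)*29 = 870/71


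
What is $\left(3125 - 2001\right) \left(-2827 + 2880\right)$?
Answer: $59572$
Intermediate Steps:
$\left(3125 - 2001\right) \left(-2827 + 2880\right) = \left(3125 - 2001\right) 53 = 1124 \cdot 53 = 59572$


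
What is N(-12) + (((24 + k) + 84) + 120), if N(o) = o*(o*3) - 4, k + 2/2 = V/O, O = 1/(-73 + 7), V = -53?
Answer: 4153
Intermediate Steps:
O = -1/66 (O = 1/(-66) = -1/66 ≈ -0.015152)
k = 3497 (k = -1 - 53/(-1/66) = -1 - 53*(-66) = -1 + 3498 = 3497)
N(o) = -4 + 3*o² (N(o) = o*(3*o) - 4 = 3*o² - 4 = -4 + 3*o²)
N(-12) + (((24 + k) + 84) + 120) = (-4 + 3*(-12)²) + (((24 + 3497) + 84) + 120) = (-4 + 3*144) + ((3521 + 84) + 120) = (-4 + 432) + (3605 + 120) = 428 + 3725 = 4153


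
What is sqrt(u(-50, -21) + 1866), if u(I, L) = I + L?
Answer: sqrt(1795) ≈ 42.367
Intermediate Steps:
sqrt(u(-50, -21) + 1866) = sqrt((-50 - 21) + 1866) = sqrt(-71 + 1866) = sqrt(1795)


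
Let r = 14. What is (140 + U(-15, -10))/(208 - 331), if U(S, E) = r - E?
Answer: -4/3 ≈ -1.3333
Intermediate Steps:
U(S, E) = 14 - E
(140 + U(-15, -10))/(208 - 331) = (140 + (14 - 1*(-10)))/(208 - 331) = (140 + (14 + 10))/(-123) = (140 + 24)*(-1/123) = 164*(-1/123) = -4/3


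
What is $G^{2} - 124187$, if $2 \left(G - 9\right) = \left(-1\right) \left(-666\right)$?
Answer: $-7223$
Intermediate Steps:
$G = 342$ ($G = 9 + \frac{\left(-1\right) \left(-666\right)}{2} = 9 + \frac{1}{2} \cdot 666 = 9 + 333 = 342$)
$G^{2} - 124187 = 342^{2} - 124187 = 116964 - 124187 = -7223$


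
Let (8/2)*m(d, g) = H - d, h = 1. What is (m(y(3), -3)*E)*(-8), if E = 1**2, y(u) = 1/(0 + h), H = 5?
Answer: -8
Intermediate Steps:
y(u) = 1 (y(u) = 1/(0 + 1) = 1/1 = 1)
m(d, g) = 5/4 - d/4 (m(d, g) = (5 - d)/4 = 5/4 - d/4)
E = 1
(m(y(3), -3)*E)*(-8) = ((5/4 - 1/4*1)*1)*(-8) = ((5/4 - 1/4)*1)*(-8) = (1*1)*(-8) = 1*(-8) = -8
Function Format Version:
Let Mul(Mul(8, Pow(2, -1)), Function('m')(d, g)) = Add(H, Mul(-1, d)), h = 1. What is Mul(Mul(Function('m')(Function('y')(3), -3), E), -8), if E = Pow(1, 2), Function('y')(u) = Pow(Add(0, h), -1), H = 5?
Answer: -8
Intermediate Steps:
Function('y')(u) = 1 (Function('y')(u) = Pow(Add(0, 1), -1) = Pow(1, -1) = 1)
Function('m')(d, g) = Add(Rational(5, 4), Mul(Rational(-1, 4), d)) (Function('m')(d, g) = Mul(Rational(1, 4), Add(5, Mul(-1, d))) = Add(Rational(5, 4), Mul(Rational(-1, 4), d)))
E = 1
Mul(Mul(Function('m')(Function('y')(3), -3), E), -8) = Mul(Mul(Add(Rational(5, 4), Mul(Rational(-1, 4), 1)), 1), -8) = Mul(Mul(Add(Rational(5, 4), Rational(-1, 4)), 1), -8) = Mul(Mul(1, 1), -8) = Mul(1, -8) = -8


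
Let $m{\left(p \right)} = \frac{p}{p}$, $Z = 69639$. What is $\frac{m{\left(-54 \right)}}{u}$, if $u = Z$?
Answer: $\frac{1}{69639} \approx 1.436 \cdot 10^{-5}$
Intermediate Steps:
$u = 69639$
$m{\left(p \right)} = 1$
$\frac{m{\left(-54 \right)}}{u} = 1 \cdot \frac{1}{69639} = \frac{1}{69639}$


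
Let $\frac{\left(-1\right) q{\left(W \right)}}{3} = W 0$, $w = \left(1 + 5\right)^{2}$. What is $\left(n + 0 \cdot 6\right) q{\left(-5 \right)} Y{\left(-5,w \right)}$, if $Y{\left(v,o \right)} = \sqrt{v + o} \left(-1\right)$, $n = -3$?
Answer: $0$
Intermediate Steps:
$w = 36$ ($w = 6^{2} = 36$)
$Y{\left(v,o \right)} = - \sqrt{o + v}$ ($Y{\left(v,o \right)} = \sqrt{o + v} \left(-1\right) = - \sqrt{o + v}$)
$q{\left(W \right)} = 0$ ($q{\left(W \right)} = - 3 W 0 = \left(-3\right) 0 = 0$)
$\left(n + 0 \cdot 6\right) q{\left(-5 \right)} Y{\left(-5,w \right)} = \left(-3 + 0 \cdot 6\right) 0 \left(- \sqrt{36 - 5}\right) = \left(-3 + 0\right) 0 \left(- \sqrt{31}\right) = \left(-3\right) 0 \left(- \sqrt{31}\right) = 0 \left(- \sqrt{31}\right) = 0$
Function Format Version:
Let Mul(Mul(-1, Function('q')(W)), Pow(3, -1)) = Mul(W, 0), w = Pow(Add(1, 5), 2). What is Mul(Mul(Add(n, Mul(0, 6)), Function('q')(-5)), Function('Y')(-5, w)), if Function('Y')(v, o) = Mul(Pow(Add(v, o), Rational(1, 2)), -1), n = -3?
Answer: 0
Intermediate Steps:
w = 36 (w = Pow(6, 2) = 36)
Function('Y')(v, o) = Mul(-1, Pow(Add(o, v), Rational(1, 2))) (Function('Y')(v, o) = Mul(Pow(Add(o, v), Rational(1, 2)), -1) = Mul(-1, Pow(Add(o, v), Rational(1, 2))))
Function('q')(W) = 0 (Function('q')(W) = Mul(-3, Mul(W, 0)) = Mul(-3, 0) = 0)
Mul(Mul(Add(n, Mul(0, 6)), Function('q')(-5)), Function('Y')(-5, w)) = Mul(Mul(Add(-3, Mul(0, 6)), 0), Mul(-1, Pow(Add(36, -5), Rational(1, 2)))) = Mul(Mul(Add(-3, 0), 0), Mul(-1, Pow(31, Rational(1, 2)))) = Mul(Mul(-3, 0), Mul(-1, Pow(31, Rational(1, 2)))) = Mul(0, Mul(-1, Pow(31, Rational(1, 2)))) = 0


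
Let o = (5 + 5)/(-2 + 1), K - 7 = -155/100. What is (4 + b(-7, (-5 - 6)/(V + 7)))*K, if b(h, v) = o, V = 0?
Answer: -327/10 ≈ -32.700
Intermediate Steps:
K = 109/20 (K = 7 - 155/100 = 7 - 155*1/100 = 7 - 31/20 = 109/20 ≈ 5.4500)
o = -10 (o = 10/(-1) = 10*(-1) = -10)
b(h, v) = -10
(4 + b(-7, (-5 - 6)/(V + 7)))*K = (4 - 10)*(109/20) = -6*109/20 = -327/10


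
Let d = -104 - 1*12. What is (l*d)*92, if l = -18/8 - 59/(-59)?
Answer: 13340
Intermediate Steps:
d = -116 (d = -104 - 12 = -116)
l = -5/4 (l = -18*⅛ - 59*(-1/59) = -9/4 + 1 = -5/4 ≈ -1.2500)
(l*d)*92 = -5/4*(-116)*92 = 145*92 = 13340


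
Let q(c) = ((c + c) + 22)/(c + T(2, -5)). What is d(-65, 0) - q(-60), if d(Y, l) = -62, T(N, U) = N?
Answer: -1847/29 ≈ -63.690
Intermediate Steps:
q(c) = (22 + 2*c)/(2 + c) (q(c) = ((c + c) + 22)/(c + 2) = (2*c + 22)/(2 + c) = (22 + 2*c)/(2 + c))
d(-65, 0) - q(-60) = -62 - 2*(11 - 60)/(2 - 60) = -62 - 2*(-49)/(-58) = -62 - 2*(-1)*(-49)/58 = -62 - 1*49/29 = -62 - 49/29 = -1847/29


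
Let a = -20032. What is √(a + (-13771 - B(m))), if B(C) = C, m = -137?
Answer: I*√33666 ≈ 183.48*I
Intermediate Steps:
√(a + (-13771 - B(m))) = √(-20032 + (-13771 - 1*(-137))) = √(-20032 + (-13771 + 137)) = √(-20032 - 13634) = √(-33666) = I*√33666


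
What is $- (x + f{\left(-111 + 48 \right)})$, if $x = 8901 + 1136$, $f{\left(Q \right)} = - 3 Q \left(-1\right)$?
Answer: $-9848$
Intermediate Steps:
$f{\left(Q \right)} = 3 Q$
$x = 10037$
$- (x + f{\left(-111 + 48 \right)}) = - (10037 + 3 \left(-111 + 48\right)) = - (10037 + 3 \left(-63\right)) = - (10037 - 189) = \left(-1\right) 9848 = -9848$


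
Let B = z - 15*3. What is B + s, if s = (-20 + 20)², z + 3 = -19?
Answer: -67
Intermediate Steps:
z = -22 (z = -3 - 19 = -22)
s = 0 (s = 0² = 0)
B = -67 (B = -22 - 15*3 = -22 - 45 = -67)
B + s = -67 + 0 = -67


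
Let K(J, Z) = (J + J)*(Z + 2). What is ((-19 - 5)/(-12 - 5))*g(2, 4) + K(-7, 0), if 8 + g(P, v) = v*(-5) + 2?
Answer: -1100/17 ≈ -64.706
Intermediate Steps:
K(J, Z) = 2*J*(2 + Z) (K(J, Z) = (2*J)*(2 + Z) = 2*J*(2 + Z))
g(P, v) = -6 - 5*v (g(P, v) = -8 + (v*(-5) + 2) = -8 + (-5*v + 2) = -8 + (2 - 5*v) = -6 - 5*v)
((-19 - 5)/(-12 - 5))*g(2, 4) + K(-7, 0) = ((-19 - 5)/(-12 - 5))*(-6 - 5*4) + 2*(-7)*(2 + 0) = (-24/(-17))*(-6 - 20) + 2*(-7)*2 = -24*(-1/17)*(-26) - 28 = (24/17)*(-26) - 28 = -624/17 - 28 = -1100/17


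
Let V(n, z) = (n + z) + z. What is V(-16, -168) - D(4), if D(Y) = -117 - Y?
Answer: -231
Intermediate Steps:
V(n, z) = n + 2*z
V(-16, -168) - D(4) = (-16 + 2*(-168)) - (-117 - 1*4) = (-16 - 336) - (-117 - 4) = -352 - 1*(-121) = -352 + 121 = -231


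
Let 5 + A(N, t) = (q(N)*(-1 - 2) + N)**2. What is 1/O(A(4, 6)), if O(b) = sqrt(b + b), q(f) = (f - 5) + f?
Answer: sqrt(10)/20 ≈ 0.15811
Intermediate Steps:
q(f) = -5 + 2*f (q(f) = (-5 + f) + f = -5 + 2*f)
A(N, t) = -5 + (15 - 5*N)**2 (A(N, t) = -5 + ((-5 + 2*N)*(-1 - 2) + N)**2 = -5 + ((-5 + 2*N)*(-3) + N)**2 = -5 + ((15 - 6*N) + N)**2 = -5 + (15 - 5*N)**2)
O(b) = sqrt(2)*sqrt(b) (O(b) = sqrt(2*b) = sqrt(2)*sqrt(b))
1/O(A(4, 6)) = 1/(sqrt(2)*sqrt(-5 + 25*(3 - 1*4)**2)) = 1/(sqrt(2)*sqrt(-5 + 25*(3 - 4)**2)) = 1/(sqrt(2)*sqrt(-5 + 25*(-1)**2)) = 1/(sqrt(2)*sqrt(-5 + 25*1)) = 1/(sqrt(2)*sqrt(-5 + 25)) = 1/(sqrt(2)*sqrt(20)) = 1/(sqrt(2)*(2*sqrt(5))) = 1/(2*sqrt(10)) = sqrt(10)/20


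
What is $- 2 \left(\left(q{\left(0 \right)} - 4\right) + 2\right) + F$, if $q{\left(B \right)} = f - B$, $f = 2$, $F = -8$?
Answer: $-8$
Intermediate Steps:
$q{\left(B \right)} = 2 - B$
$- 2 \left(\left(q{\left(0 \right)} - 4\right) + 2\right) + F = - 2 \left(\left(\left(2 - 0\right) - 4\right) + 2\right) - 8 = - 2 \left(\left(\left(2 + 0\right) - 4\right) + 2\right) - 8 = - 2 \left(\left(2 - 4\right) + 2\right) - 8 = - 2 \left(-2 + 2\right) - 8 = \left(-2\right) 0 - 8 = 0 - 8 = -8$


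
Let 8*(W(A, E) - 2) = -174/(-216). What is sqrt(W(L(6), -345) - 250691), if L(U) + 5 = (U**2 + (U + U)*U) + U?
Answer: I*sqrt(144396806)/24 ≈ 500.69*I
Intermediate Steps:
L(U) = -5 + U + 3*U**2 (L(U) = -5 + ((U**2 + (U + U)*U) + U) = -5 + ((U**2 + (2*U)*U) + U) = -5 + ((U**2 + 2*U**2) + U) = -5 + (3*U**2 + U) = -5 + (U + 3*U**2) = -5 + U + 3*U**2)
W(A, E) = 605/288 (W(A, E) = 2 + (-174/(-216))/8 = 2 + (-174*(-1/216))/8 = 2 + (1/8)*(29/36) = 2 + 29/288 = 605/288)
sqrt(W(L(6), -345) - 250691) = sqrt(605/288 - 250691) = sqrt(-72198403/288) = I*sqrt(144396806)/24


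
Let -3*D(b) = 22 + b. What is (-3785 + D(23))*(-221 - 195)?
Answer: 1580800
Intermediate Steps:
D(b) = -22/3 - b/3 (D(b) = -(22 + b)/3 = -22/3 - b/3)
(-3785 + D(23))*(-221 - 195) = (-3785 + (-22/3 - ⅓*23))*(-221 - 195) = (-3785 + (-22/3 - 23/3))*(-416) = (-3785 - 15)*(-416) = -3800*(-416) = 1580800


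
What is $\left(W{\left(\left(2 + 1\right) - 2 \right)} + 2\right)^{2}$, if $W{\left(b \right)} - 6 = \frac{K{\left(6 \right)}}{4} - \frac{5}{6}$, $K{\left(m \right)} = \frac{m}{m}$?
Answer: $\frac{7921}{144} \approx 55.007$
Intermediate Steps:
$K{\left(m \right)} = 1$
$W{\left(b \right)} = \frac{65}{12}$ ($W{\left(b \right)} = 6 + \left(1 \cdot \frac{1}{4} - \frac{5}{6}\right) = 6 + \left(\frac{1}{4} - \frac{5}{6}\right) = 6 - \frac{7}{12} = \frac{65}{12}$)
$\left(W{\left(\left(2 + 1\right) - 2 \right)} + 2\right)^{2} = \left(\frac{65}{12} + 2\right)^{2} = \left(\frac{89}{12}\right)^{2} = \frac{7921}{144}$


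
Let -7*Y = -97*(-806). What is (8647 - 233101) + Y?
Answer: -1649360/7 ≈ -2.3562e+5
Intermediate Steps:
Y = -78182/7 (Y = -(-97)*(-806)/7 = -⅐*78182 = -78182/7 ≈ -11169.)
(8647 - 233101) + Y = (8647 - 233101) - 78182/7 = -224454 - 78182/7 = -1649360/7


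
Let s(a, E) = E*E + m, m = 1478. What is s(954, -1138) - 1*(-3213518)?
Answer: 4510040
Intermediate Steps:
s(a, E) = 1478 + E**2 (s(a, E) = E*E + 1478 = E**2 + 1478 = 1478 + E**2)
s(954, -1138) - 1*(-3213518) = (1478 + (-1138)**2) - 1*(-3213518) = (1478 + 1295044) + 3213518 = 1296522 + 3213518 = 4510040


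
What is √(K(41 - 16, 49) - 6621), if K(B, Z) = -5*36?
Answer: I*√6801 ≈ 82.468*I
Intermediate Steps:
K(B, Z) = -180
√(K(41 - 16, 49) - 6621) = √(-180 - 6621) = √(-6801) = I*√6801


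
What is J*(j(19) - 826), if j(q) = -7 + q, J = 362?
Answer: -294668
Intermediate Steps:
J*(j(19) - 826) = 362*((-7 + 19) - 826) = 362*(12 - 826) = 362*(-814) = -294668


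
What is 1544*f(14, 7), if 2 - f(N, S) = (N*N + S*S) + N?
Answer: -396808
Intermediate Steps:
f(N, S) = 2 - N - N² - S² (f(N, S) = 2 - ((N*N + S*S) + N) = 2 - ((N² + S²) + N) = 2 - (N + N² + S²) = 2 + (-N - N² - S²) = 2 - N - N² - S²)
1544*f(14, 7) = 1544*(2 - 1*14 - 1*14² - 1*7²) = 1544*(2 - 14 - 1*196 - 1*49) = 1544*(2 - 14 - 196 - 49) = 1544*(-257) = -396808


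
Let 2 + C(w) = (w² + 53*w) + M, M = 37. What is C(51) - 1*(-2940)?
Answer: 8279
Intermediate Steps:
C(w) = 35 + w² + 53*w (C(w) = -2 + ((w² + 53*w) + 37) = -2 + (37 + w² + 53*w) = 35 + w² + 53*w)
C(51) - 1*(-2940) = (35 + 51² + 53*51) - 1*(-2940) = (35 + 2601 + 2703) + 2940 = 5339 + 2940 = 8279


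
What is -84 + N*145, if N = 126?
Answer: 18186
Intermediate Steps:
-84 + N*145 = -84 + 126*145 = -84 + 18270 = 18186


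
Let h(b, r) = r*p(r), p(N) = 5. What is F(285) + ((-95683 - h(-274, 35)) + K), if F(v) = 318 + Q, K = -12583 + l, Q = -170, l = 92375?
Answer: -15918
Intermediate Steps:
K = 79792 (K = -12583 + 92375 = 79792)
h(b, r) = 5*r (h(b, r) = r*5 = 5*r)
F(v) = 148 (F(v) = 318 - 170 = 148)
F(285) + ((-95683 - h(-274, 35)) + K) = 148 + ((-95683 - 5*35) + 79792) = 148 + ((-95683 - 1*175) + 79792) = 148 + ((-95683 - 175) + 79792) = 148 + (-95858 + 79792) = 148 - 16066 = -15918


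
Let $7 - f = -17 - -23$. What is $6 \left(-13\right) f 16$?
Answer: $-1248$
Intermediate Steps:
$f = 1$ ($f = 7 - \left(-17 - -23\right) = 7 - \left(-17 + 23\right) = 7 - 6 = 1$)
$6 \left(-13\right) f 16 = 6 \left(-13\right) 1 \cdot 16 = \left(-78\right) 1 \cdot 16 = \left(-78\right) 16 = -1248$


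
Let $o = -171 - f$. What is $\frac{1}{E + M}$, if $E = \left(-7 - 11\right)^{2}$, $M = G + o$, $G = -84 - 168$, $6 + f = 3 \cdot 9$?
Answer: $- \frac{1}{120} \approx -0.0083333$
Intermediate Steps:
$f = 21$ ($f = -6 + 3 \cdot 9 = -6 + 27 = 21$)
$o = -192$ ($o = -171 - 21 = -192$)
$G = -252$
$M = -444$ ($M = -252 - 192 = -444$)
$E = 324$ ($E = \left(-18\right)^{2} = 324$)
$\frac{1}{E + M} = \frac{1}{324 - 444} = \frac{1}{-120} = - \frac{1}{120}$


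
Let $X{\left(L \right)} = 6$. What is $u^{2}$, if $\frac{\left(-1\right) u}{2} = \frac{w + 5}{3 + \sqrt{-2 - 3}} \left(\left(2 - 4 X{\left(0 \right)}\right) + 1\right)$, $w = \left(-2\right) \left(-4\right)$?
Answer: $6084 - 9126 i \sqrt{5} \approx 6084.0 - 20406.0 i$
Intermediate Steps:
$w = 8$
$u = \frac{546}{3 + i \sqrt{5}}$ ($u = - 2 \frac{8 + 5}{3 + \sqrt{-2 - 3}} \left(\left(2 - 24\right) + 1\right) = - 2 \frac{13}{3 + \sqrt{-5}} \left(\left(2 - 24\right) + 1\right) = - 2 \frac{13}{3 + i \sqrt{5}} \left(-22 + 1\right) = - 2 \frac{13}{3 + i \sqrt{5}} \left(-21\right) = - 2 \left(- \frac{273}{3 + i \sqrt{5}}\right) = \frac{546}{3 + i \sqrt{5}} \approx 117.0 - 87.207 i$)
$u^{2} = \left(117 - 39 i \sqrt{5}\right)^{2}$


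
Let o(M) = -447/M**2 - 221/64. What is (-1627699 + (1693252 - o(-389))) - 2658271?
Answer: -25109258080043/9684544 ≈ -2.5927e+6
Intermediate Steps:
o(M) = -221/64 - 447/M**2 (o(M) = -447/M**2 - 221*1/64 = -447/M**2 - 221/64 = -221/64 - 447/M**2)
(-1627699 + (1693252 - o(-389))) - 2658271 = (-1627699 + (1693252 - (-221/64 - 447/(-389)**2))) - 2658271 = (-1627699 + (1693252 - (-221/64 - 447*1/151321))) - 2658271 = (-1627699 + (1693252 - (-221/64 - 447/151321))) - 2658271 = (-1627699 + (1693252 - 1*(-33470549/9684544))) - 2658271 = (-1627699 + (1693252 + 33470549/9684544)) - 2658271 = (-1627699 + 16398406967637/9684544) - 2658271 = 634884383381/9684544 - 2658271 = -25109258080043/9684544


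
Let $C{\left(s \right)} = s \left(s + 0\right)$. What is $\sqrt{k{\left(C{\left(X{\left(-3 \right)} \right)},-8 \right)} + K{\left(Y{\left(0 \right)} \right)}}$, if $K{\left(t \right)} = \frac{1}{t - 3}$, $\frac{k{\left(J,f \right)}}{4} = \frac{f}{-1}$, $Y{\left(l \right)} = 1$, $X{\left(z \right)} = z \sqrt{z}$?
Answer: $\frac{3 \sqrt{14}}{2} \approx 5.6125$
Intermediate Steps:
$X{\left(z \right)} = z^{\frac{3}{2}}$
$C{\left(s \right)} = s^{2}$ ($C{\left(s \right)} = s s = s^{2}$)
$k{\left(J,f \right)} = - 4 f$ ($k{\left(J,f \right)} = 4 \frac{f}{-1} = 4 f \left(-1\right) = 4 \left(- f\right) = - 4 f$)
$K{\left(t \right)} = \frac{1}{-3 + t}$
$\sqrt{k{\left(C{\left(X{\left(-3 \right)} \right)},-8 \right)} + K{\left(Y{\left(0 \right)} \right)}} = \sqrt{\left(-4\right) \left(-8\right) + \frac{1}{-3 + 1}} = \sqrt{32 + \frac{1}{-2}} = \sqrt{32 - \frac{1}{2}} = \sqrt{\frac{63}{2}} = \frac{3 \sqrt{14}}{2}$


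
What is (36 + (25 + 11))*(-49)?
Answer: -3528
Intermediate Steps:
(36 + (25 + 11))*(-49) = (36 + 36)*(-49) = 72*(-49) = -3528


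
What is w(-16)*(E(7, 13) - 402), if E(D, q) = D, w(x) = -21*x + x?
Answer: -126400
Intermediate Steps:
w(x) = -20*x
w(-16)*(E(7, 13) - 402) = (-20*(-16))*(7 - 402) = 320*(-395) = -126400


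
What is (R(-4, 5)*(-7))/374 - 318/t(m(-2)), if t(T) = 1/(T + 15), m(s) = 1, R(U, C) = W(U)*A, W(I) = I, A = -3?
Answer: -951498/187 ≈ -5088.2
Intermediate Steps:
R(U, C) = -3*U (R(U, C) = U*(-3) = -3*U)
t(T) = 1/(15 + T)
(R(-4, 5)*(-7))/374 - 318/t(m(-2)) = (-3*(-4)*(-7))/374 - 318/(1/(15 + 1)) = (12*(-7))*(1/374) - 318/(1/16) = -84*1/374 - 318/1/16 = -42/187 - 318*16 = -42/187 - 5088 = -951498/187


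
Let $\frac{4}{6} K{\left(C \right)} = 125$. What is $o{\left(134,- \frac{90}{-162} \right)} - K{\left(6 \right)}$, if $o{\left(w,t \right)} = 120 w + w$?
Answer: $\frac{32053}{2} \approx 16027.0$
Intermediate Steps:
$K{\left(C \right)} = \frac{375}{2}$ ($K{\left(C \right)} = \frac{3}{2} \cdot 125 = \frac{375}{2}$)
$o{\left(w,t \right)} = 121 w$
$o{\left(134,- \frac{90}{-162} \right)} - K{\left(6 \right)} = 121 \cdot 134 - \frac{375}{2} = 16214 - \frac{375}{2} = \frac{32053}{2}$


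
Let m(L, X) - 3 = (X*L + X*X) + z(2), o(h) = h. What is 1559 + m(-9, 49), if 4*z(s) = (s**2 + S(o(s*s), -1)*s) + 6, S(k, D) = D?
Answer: 3524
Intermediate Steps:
z(s) = 3/2 - s/4 + s**2/4 (z(s) = ((s**2 - s) + 6)/4 = (6 + s**2 - s)/4 = 3/2 - s/4 + s**2/4)
m(L, X) = 5 + X**2 + L*X (m(L, X) = 3 + ((X*L + X*X) + (3/2 - 1/4*2 + (1/4)*2**2)) = 3 + ((L*X + X**2) + (3/2 - 1/2 + (1/4)*4)) = 3 + ((X**2 + L*X) + (3/2 - 1/2 + 1)) = 3 + ((X**2 + L*X) + 2) = 3 + (2 + X**2 + L*X) = 5 + X**2 + L*X)
1559 + m(-9, 49) = 1559 + (5 + 49**2 - 9*49) = 1559 + (5 + 2401 - 441) = 1559 + 1965 = 3524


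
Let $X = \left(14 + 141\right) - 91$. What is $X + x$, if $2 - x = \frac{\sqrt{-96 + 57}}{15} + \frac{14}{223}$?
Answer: $\frac{14704}{223} - \frac{i \sqrt{39}}{15} \approx 65.937 - 0.41633 i$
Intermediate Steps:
$X = 64$ ($X = 155 - 91 = 64$)
$x = \frac{432}{223} - \frac{i \sqrt{39}}{15}$ ($x = 2 - \left(\frac{\sqrt{-96 + 57}}{15} + \frac{14}{223}\right) = 2 - \left(\sqrt{-39} \cdot \frac{1}{15} + 14 \cdot \frac{1}{223}\right) = 2 - \left(i \sqrt{39} \cdot \frac{1}{15} + \frac{14}{223}\right) = 2 - \left(\frac{i \sqrt{39}}{15} + \frac{14}{223}\right) = 2 - \left(\frac{14}{223} + \frac{i \sqrt{39}}{15}\right) = \frac{432}{223} - \frac{i \sqrt{39}}{15} \approx 1.9372 - 0.41633 i$)
$X + x = 64 + \left(\frac{432}{223} - \frac{i \sqrt{39}}{15}\right) = \frac{14704}{223} - \frac{i \sqrt{39}}{15}$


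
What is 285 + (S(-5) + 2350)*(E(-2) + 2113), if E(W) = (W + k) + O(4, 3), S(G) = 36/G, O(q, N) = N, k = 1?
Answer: 4955307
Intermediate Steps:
E(W) = 4 + W (E(W) = (W + 1) + 3 = (1 + W) + 3 = 4 + W)
285 + (S(-5) + 2350)*(E(-2) + 2113) = 285 + (36/(-5) + 2350)*((4 - 2) + 2113) = 285 + (36*(-1/5) + 2350)*(2 + 2113) = 285 + (-36/5 + 2350)*2115 = 285 + (11714/5)*2115 = 285 + 4955022 = 4955307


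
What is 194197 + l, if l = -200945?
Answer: -6748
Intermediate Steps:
194197 + l = 194197 - 200945 = -6748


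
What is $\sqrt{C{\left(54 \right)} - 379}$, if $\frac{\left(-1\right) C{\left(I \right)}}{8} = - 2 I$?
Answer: $\sqrt{485} \approx 22.023$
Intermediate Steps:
$C{\left(I \right)} = 16 I$ ($C{\left(I \right)} = - 8 \left(- 2 I\right) = 16 I$)
$\sqrt{C{\left(54 \right)} - 379} = \sqrt{16 \cdot 54 - 379} = \sqrt{864 - 379} = \sqrt{485}$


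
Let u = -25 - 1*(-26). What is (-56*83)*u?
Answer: -4648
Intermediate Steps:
u = 1 (u = -25 + 26 = 1)
(-56*83)*u = -56*83*1 = -4648*1 = -4648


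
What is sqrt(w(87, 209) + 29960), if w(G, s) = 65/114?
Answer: sqrt(389367570)/114 ≈ 173.09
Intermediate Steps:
w(G, s) = 65/114 (w(G, s) = 65*(1/114) = 65/114)
sqrt(w(87, 209) + 29960) = sqrt(65/114 + 29960) = sqrt(3415505/114) = sqrt(389367570)/114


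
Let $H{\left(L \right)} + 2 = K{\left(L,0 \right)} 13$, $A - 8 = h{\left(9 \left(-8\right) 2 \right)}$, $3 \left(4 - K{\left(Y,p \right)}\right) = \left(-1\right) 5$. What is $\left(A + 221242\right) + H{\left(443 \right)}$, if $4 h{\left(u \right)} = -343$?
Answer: $\frac{2654831}{12} \approx 2.2124 \cdot 10^{5}$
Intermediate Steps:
$h{\left(u \right)} = - \frac{343}{4}$ ($h{\left(u \right)} = \frac{1}{4} \left(-343\right) = - \frac{343}{4}$)
$K{\left(Y,p \right)} = \frac{17}{3}$ ($K{\left(Y,p \right)} = 4 - \frac{\left(-1\right) 5}{3} = 4 - - \frac{5}{3} = 4 + \frac{5}{3} = \frac{17}{3}$)
$A = - \frac{311}{4}$ ($A = 8 - \frac{343}{4} = - \frac{311}{4} \approx -77.75$)
$H{\left(L \right)} = \frac{215}{3}$ ($H{\left(L \right)} = -2 + \frac{17}{3} \cdot 13 = -2 + \frac{221}{3} = \frac{215}{3}$)
$\left(A + 221242\right) + H{\left(443 \right)} = \left(- \frac{311}{4} + 221242\right) + \frac{215}{3} = \frac{884657}{4} + \frac{215}{3} = \frac{2654831}{12}$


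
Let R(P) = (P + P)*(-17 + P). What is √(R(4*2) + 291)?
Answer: 7*√3 ≈ 12.124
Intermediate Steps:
R(P) = 2*P*(-17 + P) (R(P) = (2*P)*(-17 + P) = 2*P*(-17 + P))
√(R(4*2) + 291) = √(2*(4*2)*(-17 + 4*2) + 291) = √(2*8*(-17 + 8) + 291) = √(2*8*(-9) + 291) = √(-144 + 291) = √147 = 7*√3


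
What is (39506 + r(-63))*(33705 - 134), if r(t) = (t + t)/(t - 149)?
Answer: 140585243129/106 ≈ 1.3263e+9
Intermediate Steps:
r(t) = 2*t/(-149 + t) (r(t) = (2*t)/(-149 + t) = 2*t/(-149 + t))
(39506 + r(-63))*(33705 - 134) = (39506 + 2*(-63)/(-149 - 63))*(33705 - 134) = (39506 + 2*(-63)/(-212))*33571 = (39506 + 2*(-63)*(-1/212))*33571 = (39506 + 63/106)*33571 = (4187699/106)*33571 = 140585243129/106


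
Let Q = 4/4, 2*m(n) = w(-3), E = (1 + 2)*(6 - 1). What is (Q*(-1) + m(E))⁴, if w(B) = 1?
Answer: 1/16 ≈ 0.062500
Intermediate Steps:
E = 15 (E = 3*5 = 15)
m(n) = ½ (m(n) = (½)*1 = ½)
Q = 1 (Q = 4*(¼) = 1)
(Q*(-1) + m(E))⁴ = (1*(-1) + ½)⁴ = (-1 + ½)⁴ = (-½)⁴ = 1/16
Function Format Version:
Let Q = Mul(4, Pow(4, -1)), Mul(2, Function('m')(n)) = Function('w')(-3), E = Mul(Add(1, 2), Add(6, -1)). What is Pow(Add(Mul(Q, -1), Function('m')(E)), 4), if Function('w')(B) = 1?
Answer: Rational(1, 16) ≈ 0.062500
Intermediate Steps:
E = 15 (E = Mul(3, 5) = 15)
Function('m')(n) = Rational(1, 2) (Function('m')(n) = Mul(Rational(1, 2), 1) = Rational(1, 2))
Q = 1 (Q = Mul(4, Rational(1, 4)) = 1)
Pow(Add(Mul(Q, -1), Function('m')(E)), 4) = Pow(Add(Mul(1, -1), Rational(1, 2)), 4) = Pow(Add(-1, Rational(1, 2)), 4) = Pow(Rational(-1, 2), 4) = Rational(1, 16)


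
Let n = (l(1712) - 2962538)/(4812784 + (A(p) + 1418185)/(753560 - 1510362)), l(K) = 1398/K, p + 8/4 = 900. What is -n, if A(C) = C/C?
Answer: 959599140025429/1558914303313096 ≈ 0.61556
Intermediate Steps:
p = 898 (p = -2 + 900 = 898)
A(C) = 1
n = -959599140025429/1558914303313096 (n = (1398/1712 - 2962538)/(4812784 + (1 + 1418185)/(753560 - 1510362)) = (1398*(1/1712) - 2962538)/(4812784 + 1418186/(-756802)) = (699/856 - 2962538)/(4812784 + 1418186*(-1/756802)) = -2535931829/(856*(4812784 - 709093/378401)) = -2535931829/(856*1821161569291/378401) = -2535931829/856*378401/1821161569291 = -959599140025429/1558914303313096 ≈ -0.61556)
-n = -1*(-959599140025429/1558914303313096) = 959599140025429/1558914303313096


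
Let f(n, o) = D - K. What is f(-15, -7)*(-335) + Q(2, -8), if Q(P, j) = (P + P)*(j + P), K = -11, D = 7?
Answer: -6054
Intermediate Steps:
f(n, o) = 18 (f(n, o) = 7 - 1*(-11) = 7 + 11 = 18)
Q(P, j) = 2*P*(P + j) (Q(P, j) = (2*P)*(P + j) = 2*P*(P + j))
f(-15, -7)*(-335) + Q(2, -8) = 18*(-335) + 2*2*(2 - 8) = -6030 + 2*2*(-6) = -6030 - 24 = -6054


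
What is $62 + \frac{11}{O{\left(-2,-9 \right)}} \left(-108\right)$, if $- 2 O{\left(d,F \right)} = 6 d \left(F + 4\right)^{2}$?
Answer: $\frac{1352}{25} \approx 54.08$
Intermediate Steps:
$O{\left(d,F \right)} = - 3 d \left(4 + F\right)^{2}$ ($O{\left(d,F \right)} = - \frac{6 d \left(F + 4\right)^{2}}{2} = - \frac{6 d \left(4 + F\right)^{2}}{2} = - 3 d \left(4 + F\right)^{2}$)
$62 + \frac{11}{O{\left(-2,-9 \right)}} \left(-108\right) = 62 + \frac{11}{\left(-3\right) \left(-2\right) \left(4 - 9\right)^{2}} \left(-108\right) = 62 + \frac{11}{\left(-3\right) \left(-2\right) \left(-5\right)^{2}} \left(-108\right) = 62 + \frac{11}{\left(-3\right) \left(-2\right) 25} \left(-108\right) = 62 + \frac{11}{150} \left(-108\right) = 62 - \frac{198}{25} = \frac{1352}{25}$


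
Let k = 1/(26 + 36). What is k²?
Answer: 1/3844 ≈ 0.00026015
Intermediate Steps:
k = 1/62 ≈ 0.016129
k² = (1/62)² = 1/3844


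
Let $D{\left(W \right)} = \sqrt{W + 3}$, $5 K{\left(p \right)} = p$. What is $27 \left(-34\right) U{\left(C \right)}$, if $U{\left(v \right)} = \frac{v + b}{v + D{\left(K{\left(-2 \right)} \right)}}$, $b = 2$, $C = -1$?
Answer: $- \frac{2295}{4} - \frac{459 \sqrt{65}}{4} \approx -1498.9$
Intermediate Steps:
$K{\left(p \right)} = \frac{p}{5}$
$D{\left(W \right)} = \sqrt{3 + W}$
$U{\left(v \right)} = \frac{2 + v}{v + \frac{\sqrt{65}}{5}}$ ($U{\left(v \right)} = \frac{v + 2}{v + \sqrt{3 + \frac{1}{5} \left(-2\right)}} = \frac{2 + v}{v + \sqrt{3 - \frac{2}{5}}} = \frac{2 + v}{v + \sqrt{\frac{13}{5}}} = \frac{2 + v}{v + \frac{\sqrt{65}}{5}}$)
$27 \left(-34\right) U{\left(C \right)} = 27 \left(-34\right) \frac{5 \left(2 - 1\right)}{\sqrt{65} + 5 \left(-1\right)} = - 918 \cdot 5 \frac{1}{\sqrt{65} - 5} \cdot 1 = - 918 \cdot 5 \frac{1}{-5 + \sqrt{65}} \cdot 1 = - 918 \frac{5}{-5 + \sqrt{65}} = - \frac{4590}{-5 + \sqrt{65}}$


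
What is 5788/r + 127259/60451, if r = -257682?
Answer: 16221231625/7788567291 ≈ 2.0827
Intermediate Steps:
5788/r + 127259/60451 = 5788/(-257682) + 127259/60451 = 5788*(-1/257682) + 127259*(1/60451) = -2894/128841 + 127259/60451 = 16221231625/7788567291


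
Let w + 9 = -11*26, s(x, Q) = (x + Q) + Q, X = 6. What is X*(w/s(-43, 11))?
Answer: 590/7 ≈ 84.286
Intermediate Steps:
s(x, Q) = x + 2*Q (s(x, Q) = (Q + x) + Q = x + 2*Q)
w = -295 (w = -9 - 11*26 = -9 - 286 = -295)
X*(w/s(-43, 11)) = 6*(-295/(-43 + 2*11)) = 6*(-295/(-43 + 22)) = 6*(-295/(-21)) = 6*(-295*(-1/21)) = 6*(295/21) = 590/7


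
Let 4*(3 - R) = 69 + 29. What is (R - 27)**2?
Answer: 9409/4 ≈ 2352.3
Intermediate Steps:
R = -43/2 (R = 3 - (69 + 29)/4 = 3 - 1/4*98 = 3 - 49/2 = -43/2 ≈ -21.500)
(R - 27)**2 = (-43/2 - 27)**2 = (-97/2)**2 = 9409/4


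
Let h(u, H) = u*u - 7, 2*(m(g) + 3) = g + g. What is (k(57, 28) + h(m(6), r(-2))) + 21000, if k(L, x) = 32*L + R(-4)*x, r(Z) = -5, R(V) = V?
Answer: 22714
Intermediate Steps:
m(g) = -3 + g (m(g) = -3 + (g + g)/2 = -3 + (2*g)/2 = -3 + g)
k(L, x) = -4*x + 32*L (k(L, x) = 32*L - 4*x = -4*x + 32*L)
h(u, H) = -7 + u² (h(u, H) = u² - 7 = -7 + u²)
(k(57, 28) + h(m(6), r(-2))) + 21000 = ((-4*28 + 32*57) + (-7 + (-3 + 6)²)) + 21000 = ((-112 + 1824) + (-7 + 3²)) + 21000 = (1712 + (-7 + 9)) + 21000 = (1712 + 2) + 21000 = 1714 + 21000 = 22714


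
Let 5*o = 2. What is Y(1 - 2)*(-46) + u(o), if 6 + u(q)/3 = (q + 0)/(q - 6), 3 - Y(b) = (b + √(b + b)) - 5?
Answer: -6051/14 + 46*I*√2 ≈ -432.21 + 65.054*I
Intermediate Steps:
o = ⅖ (o = (⅕)*2 = ⅖ ≈ 0.40000)
Y(b) = 8 - b - √2*√b (Y(b) = 3 - ((b + √(b + b)) - 5) = 3 - ((b + √(2*b)) - 5) = 3 - ((b + √2*√b) - 5) = 3 - (-5 + b + √2*√b) = 3 + (5 - b - √2*√b) = 8 - b - √2*√b)
u(q) = -18 + 3*q/(-6 + q) (u(q) = -18 + 3*((q + 0)/(q - 6)) = -18 + 3*(q/(-6 + q)) = -18 + 3*q/(-6 + q))
Y(1 - 2)*(-46) + u(o) = (8 - (1 - 2) - √2*√(1 - 2))*(-46) + 3*(36 - 5*⅖)/(-6 + ⅖) = (8 - 1*(-1) - √2*√(-1))*(-46) + 3*(36 - 2)/(-28/5) = (8 + 1 - √2*I)*(-46) + 3*(-5/28)*34 = (8 + 1 - I*√2)*(-46) - 255/14 = (9 - I*√2)*(-46) - 255/14 = (-414 + 46*I*√2) - 255/14 = -6051/14 + 46*I*√2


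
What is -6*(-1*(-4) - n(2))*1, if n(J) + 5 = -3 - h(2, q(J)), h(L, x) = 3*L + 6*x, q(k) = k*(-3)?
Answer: 108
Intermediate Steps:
q(k) = -3*k
n(J) = -14 + 18*J (n(J) = -5 + (-3 - (3*2 + 6*(-3*J))) = -5 + (-3 - (6 - 18*J)) = -5 + (-3 + (-6 + 18*J)) = -5 + (-9 + 18*J) = -14 + 18*J)
-6*(-1*(-4) - n(2))*1 = -6*(-1*(-4) - (-14 + 18*2))*1 = -6*(4 - (-14 + 36))*1 = -6*(4 - 1*22)*1 = -6*(4 - 22)*1 = -6*(-18)*1 = 108*1 = 108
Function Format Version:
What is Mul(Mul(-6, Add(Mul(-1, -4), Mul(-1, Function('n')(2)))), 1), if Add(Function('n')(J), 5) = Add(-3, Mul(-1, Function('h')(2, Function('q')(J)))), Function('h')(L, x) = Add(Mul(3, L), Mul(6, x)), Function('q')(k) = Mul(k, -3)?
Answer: 108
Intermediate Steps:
Function('q')(k) = Mul(-3, k)
Function('n')(J) = Add(-14, Mul(18, J)) (Function('n')(J) = Add(-5, Add(-3, Mul(-1, Add(Mul(3, 2), Mul(6, Mul(-3, J)))))) = Add(-5, Add(-3, Mul(-1, Add(6, Mul(-18, J))))) = Add(-5, Add(-3, Add(-6, Mul(18, J)))) = Add(-5, Add(-9, Mul(18, J))) = Add(-14, Mul(18, J)))
Mul(Mul(-6, Add(Mul(-1, -4), Mul(-1, Function('n')(2)))), 1) = Mul(Mul(-6, Add(Mul(-1, -4), Mul(-1, Add(-14, Mul(18, 2))))), 1) = Mul(Mul(-6, Add(4, Mul(-1, Add(-14, 36)))), 1) = Mul(Mul(-6, Add(4, Mul(-1, 22))), 1) = Mul(Mul(-6, Add(4, -22)), 1) = Mul(Mul(-6, -18), 1) = Mul(108, 1) = 108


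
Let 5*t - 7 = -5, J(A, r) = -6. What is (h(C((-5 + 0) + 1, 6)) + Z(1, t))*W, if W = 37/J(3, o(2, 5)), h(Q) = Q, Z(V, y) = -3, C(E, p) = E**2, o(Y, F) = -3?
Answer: -481/6 ≈ -80.167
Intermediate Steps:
t = 2/5 (t = 7/5 + (1/5)*(-5) = 7/5 - 1 = 2/5 ≈ 0.40000)
W = -37/6 (W = 37/(-6) = 37*(-1/6) = -37/6 ≈ -6.1667)
(h(C((-5 + 0) + 1, 6)) + Z(1, t))*W = (((-5 + 0) + 1)**2 - 3)*(-37/6) = ((-5 + 1)**2 - 3)*(-37/6) = ((-4)**2 - 3)*(-37/6) = (16 - 3)*(-37/6) = 13*(-37/6) = -481/6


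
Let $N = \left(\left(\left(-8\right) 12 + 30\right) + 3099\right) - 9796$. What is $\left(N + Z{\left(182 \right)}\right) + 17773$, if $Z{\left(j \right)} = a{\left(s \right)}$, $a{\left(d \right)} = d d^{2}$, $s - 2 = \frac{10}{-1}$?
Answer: $10498$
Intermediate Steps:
$s = -8$ ($s = 2 + \frac{10}{-1} = 2 + 10 \left(-1\right) = 2 - 10 = -8$)
$a{\left(d \right)} = d^{3}$
$N = -6763$ ($N = \left(\left(-96 + 30\right) + 3099\right) - 9796 = \left(-66 + 3099\right) - 9796 = 3033 - 9796 = -6763$)
$Z{\left(j \right)} = -512$ ($Z{\left(j \right)} = \left(-8\right)^{3} = -512$)
$\left(N + Z{\left(182 \right)}\right) + 17773 = \left(-6763 - 512\right) + 17773 = -7275 + 17773 = 10498$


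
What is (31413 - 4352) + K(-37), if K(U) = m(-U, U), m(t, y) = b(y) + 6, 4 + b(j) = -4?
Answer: 27059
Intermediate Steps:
b(j) = -8 (b(j) = -4 - 4 = -8)
m(t, y) = -2 (m(t, y) = -8 + 6 = -2)
K(U) = -2
(31413 - 4352) + K(-37) = (31413 - 4352) - 2 = 27061 - 2 = 27059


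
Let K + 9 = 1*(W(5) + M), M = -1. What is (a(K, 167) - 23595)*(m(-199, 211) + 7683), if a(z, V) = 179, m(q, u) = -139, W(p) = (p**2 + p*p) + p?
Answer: -176650304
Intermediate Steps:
W(p) = p + 2*p**2 (W(p) = (p**2 + p**2) + p = 2*p**2 + p = p + 2*p**2)
K = 45 (K = -9 + 1*(5*(1 + 2*5) - 1) = -9 + 1*(5*(1 + 10) - 1) = -9 + 1*(5*11 - 1) = -9 + 1*(55 - 1) = -9 + 1*54 = -9 + 54 = 45)
(a(K, 167) - 23595)*(m(-199, 211) + 7683) = (179 - 23595)*(-139 + 7683) = -23416*7544 = -176650304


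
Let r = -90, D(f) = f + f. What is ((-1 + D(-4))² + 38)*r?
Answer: -10710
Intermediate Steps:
D(f) = 2*f
((-1 + D(-4))² + 38)*r = ((-1 + 2*(-4))² + 38)*(-90) = ((-1 - 8)² + 38)*(-90) = ((-9)² + 38)*(-90) = (81 + 38)*(-90) = 119*(-90) = -10710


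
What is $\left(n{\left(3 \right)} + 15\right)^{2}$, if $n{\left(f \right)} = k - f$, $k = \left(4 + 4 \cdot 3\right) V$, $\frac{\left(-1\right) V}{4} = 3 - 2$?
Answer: $2704$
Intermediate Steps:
$V = -4$ ($V = - 4 \left(3 - 2\right) = \left(-4\right) 1 = -4$)
$k = -64$ ($k = \left(4 + 4 \cdot 3\right) \left(-4\right) = \left(4 + 12\right) \left(-4\right) = 16 \left(-4\right) = -64$)
$n{\left(f \right)} = -64 - f$
$\left(n{\left(3 \right)} + 15\right)^{2} = \left(\left(-64 - 3\right) + 15\right)^{2} = \left(-67 + 15\right)^{2} = \left(-52\right)^{2} = 2704$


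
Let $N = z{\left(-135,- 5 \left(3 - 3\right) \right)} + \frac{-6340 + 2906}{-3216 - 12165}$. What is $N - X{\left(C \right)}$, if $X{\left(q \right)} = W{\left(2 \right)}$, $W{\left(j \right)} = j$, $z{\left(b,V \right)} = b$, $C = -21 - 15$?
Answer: $- \frac{2103763}{15381} \approx -136.78$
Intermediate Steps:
$C = -36$
$X{\left(q \right)} = 2$
$N = - \frac{2073001}{15381}$ ($N = -135 + \frac{-6340 + 2906}{-3216 - 12165} = -135 - \frac{3434}{-15381} = -135 - - \frac{3434}{15381} = -135 + \frac{3434}{15381} = - \frac{2073001}{15381} \approx -134.78$)
$N - X{\left(C \right)} = - \frac{2073001}{15381} - 2 = - \frac{2103763}{15381}$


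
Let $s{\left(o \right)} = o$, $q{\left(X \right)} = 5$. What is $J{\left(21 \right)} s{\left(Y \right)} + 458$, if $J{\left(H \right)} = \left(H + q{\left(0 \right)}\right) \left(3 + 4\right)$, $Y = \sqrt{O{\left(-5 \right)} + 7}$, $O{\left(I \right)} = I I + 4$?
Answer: $1550$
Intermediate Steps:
$O{\left(I \right)} = 4 + I^{2}$ ($O{\left(I \right)} = I^{2} + 4 = 4 + I^{2}$)
$Y = 6$ ($Y = \sqrt{\left(4 + \left(-5\right)^{2}\right) + 7} = \sqrt{\left(4 + 25\right) + 7} = \sqrt{29 + 7} = \sqrt{36} = 6$)
$J{\left(H \right)} = 35 + 7 H$ ($J{\left(H \right)} = \left(H + 5\right) \left(3 + 4\right) = \left(5 + H\right) 7 = 35 + 7 H$)
$J{\left(21 \right)} s{\left(Y \right)} + 458 = \left(35 + 7 \cdot 21\right) 6 + 458 = \left(35 + 147\right) 6 + 458 = 182 \cdot 6 + 458 = 1092 + 458 = 1550$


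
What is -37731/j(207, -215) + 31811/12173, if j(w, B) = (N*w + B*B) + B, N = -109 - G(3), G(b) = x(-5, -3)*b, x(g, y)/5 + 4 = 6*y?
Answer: 2459582464/1116957961 ≈ 2.2020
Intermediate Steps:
x(g, y) = -20 + 30*y (x(g, y) = -20 + 5*(6*y) = -20 + 30*y)
G(b) = -110*b (G(b) = (-20 + 30*(-3))*b = (-20 - 90)*b = -110*b)
N = 221 (N = -109 - (-110)*3 = -109 - 1*(-330) = -109 + 330 = 221)
j(w, B) = B + B**2 + 221*w (j(w, B) = (221*w + B*B) + B = (221*w + B**2) + B = (B**2 + 221*w) + B = B + B**2 + 221*w)
-37731/j(207, -215) + 31811/12173 = -37731/(-215 + (-215)**2 + 221*207) + 31811/12173 = -37731/(-215 + 46225 + 45747) + 31811*(1/12173) = -37731/91757 + 31811/12173 = 2459582464/1116957961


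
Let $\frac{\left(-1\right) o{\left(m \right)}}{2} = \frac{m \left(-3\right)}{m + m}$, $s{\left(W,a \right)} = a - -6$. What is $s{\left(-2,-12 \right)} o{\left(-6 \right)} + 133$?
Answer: $115$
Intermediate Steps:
$s{\left(W,a \right)} = 6 + a$ ($s{\left(W,a \right)} = a + 6 = 6 + a$)
$o{\left(m \right)} = 3$ ($o{\left(m \right)} = - 2 \frac{m \left(-3\right)}{m + m} = - 2 \frac{\left(-3\right) m}{2 m} = - 2 - 3 m \frac{1}{2 m} = \left(-2\right) \left(- \frac{3}{2}\right) = 3$)
$s{\left(-2,-12 \right)} o{\left(-6 \right)} + 133 = \left(6 - 12\right) 3 + 133 = \left(-6\right) 3 + 133 = -18 + 133 = 115$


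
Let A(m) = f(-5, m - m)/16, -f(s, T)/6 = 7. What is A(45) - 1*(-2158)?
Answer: 17243/8 ≈ 2155.4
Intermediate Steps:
f(s, T) = -42 (f(s, T) = -6*7 = -42)
A(m) = -21/8 (A(m) = -42/16 = -42*1/16 = -21/8)
A(45) - 1*(-2158) = -21/8 - 1*(-2158) = -21/8 + 2158 = 17243/8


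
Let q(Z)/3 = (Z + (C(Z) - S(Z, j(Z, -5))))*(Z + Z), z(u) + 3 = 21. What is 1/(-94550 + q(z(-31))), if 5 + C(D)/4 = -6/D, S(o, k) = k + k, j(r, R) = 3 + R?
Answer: -1/94478 ≈ -1.0584e-5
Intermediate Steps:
z(u) = 18 (z(u) = -3 + 21 = 18)
S(o, k) = 2*k
C(D) = -20 - 24/D (C(D) = -20 + 4*(-6/D) = -20 - 24/D)
q(Z) = 6*Z*(-16 + Z - 24/Z) (q(Z) = 3*((Z + ((-20 - 24/Z) - 2*(3 - 5)))*(Z + Z)) = 3*((Z + ((-20 - 24/Z) - 2*(-2)))*(2*Z)) = 3*((Z + ((-20 - 24/Z) - 1*(-4)))*(2*Z)) = 3*((Z + ((-20 - 24/Z) + 4))*(2*Z)) = 3*((Z + (-16 - 24/Z))*(2*Z)) = 3*((-16 + Z - 24/Z)*(2*Z)) = 3*(2*Z*(-16 + Z - 24/Z)) = 6*Z*(-16 + Z - 24/Z))
1/(-94550 + q(z(-31))) = 1/(-94550 + (-144 + 6*18*(-16 + 18))) = 1/(-94550 + (-144 + 6*18*2)) = 1/(-94550 + (-144 + 216)) = 1/(-94550 + 72) = 1/(-94478) = -1/94478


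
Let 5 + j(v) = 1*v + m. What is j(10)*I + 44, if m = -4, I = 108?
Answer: 152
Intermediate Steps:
j(v) = -9 + v (j(v) = -5 + (1*v - 4) = -5 + (v - 4) = -5 + (-4 + v) = -9 + v)
j(10)*I + 44 = (-9 + 10)*108 + 44 = 1*108 + 44 = 108 + 44 = 152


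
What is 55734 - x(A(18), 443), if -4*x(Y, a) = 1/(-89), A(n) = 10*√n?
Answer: 19841303/356 ≈ 55734.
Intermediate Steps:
x(Y, a) = 1/356 (x(Y, a) = -¼/(-89) = -¼*(-1/89) = 1/356)
55734 - x(A(18), 443) = 55734 - 1*1/356 = 55734 - 1/356 = 19841303/356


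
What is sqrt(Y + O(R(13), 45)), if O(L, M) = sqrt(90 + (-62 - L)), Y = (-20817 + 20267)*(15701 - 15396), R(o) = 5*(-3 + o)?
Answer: sqrt(-167750 + I*sqrt(22)) ≈ 0.006 + 409.57*I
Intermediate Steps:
R(o) = -15 + 5*o
Y = -167750 (Y = -550*305 = -167750)
O(L, M) = sqrt(28 - L)
sqrt(Y + O(R(13), 45)) = sqrt(-167750 + sqrt(28 - (-15 + 5*13))) = sqrt(-167750 + sqrt(28 - (-15 + 65))) = sqrt(-167750 + sqrt(28 - 1*50)) = sqrt(-167750 + sqrt(28 - 50)) = sqrt(-167750 + sqrt(-22)) = sqrt(-167750 + I*sqrt(22))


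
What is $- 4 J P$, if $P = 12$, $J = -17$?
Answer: $816$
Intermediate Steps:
$- 4 J P = \left(-4\right) \left(-17\right) 12 = 68 \cdot 12 = 816$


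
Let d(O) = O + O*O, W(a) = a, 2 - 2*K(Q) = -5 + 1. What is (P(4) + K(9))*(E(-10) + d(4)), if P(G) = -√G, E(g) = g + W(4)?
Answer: 14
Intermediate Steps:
K(Q) = 3 (K(Q) = 1 - (-5 + 1)/2 = 1 - ½*(-4) = 1 + 2 = 3)
E(g) = 4 + g (E(g) = g + 4 = 4 + g)
d(O) = O + O²
(P(4) + K(9))*(E(-10) + d(4)) = (-√4 + 3)*((4 - 10) + 4*(1 + 4)) = (-1*2 + 3)*(-6 + 4*5) = (-2 + 3)*(-6 + 20) = 1*14 = 14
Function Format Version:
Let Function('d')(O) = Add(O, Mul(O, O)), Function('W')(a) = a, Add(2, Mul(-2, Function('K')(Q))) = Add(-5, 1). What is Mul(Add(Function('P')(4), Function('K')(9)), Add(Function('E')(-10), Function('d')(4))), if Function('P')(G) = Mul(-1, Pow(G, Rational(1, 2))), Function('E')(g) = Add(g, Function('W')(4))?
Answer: 14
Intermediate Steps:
Function('K')(Q) = 3 (Function('K')(Q) = Add(1, Mul(Rational(-1, 2), Add(-5, 1))) = Add(1, Mul(Rational(-1, 2), -4)) = Add(1, 2) = 3)
Function('E')(g) = Add(4, g) (Function('E')(g) = Add(g, 4) = Add(4, g))
Function('d')(O) = Add(O, Pow(O, 2))
Mul(Add(Function('P')(4), Function('K')(9)), Add(Function('E')(-10), Function('d')(4))) = Mul(Add(Mul(-1, Pow(4, Rational(1, 2))), 3), Add(Add(4, -10), Mul(4, Add(1, 4)))) = Mul(Add(Mul(-1, 2), 3), Add(-6, Mul(4, 5))) = Mul(Add(-2, 3), Add(-6, 20)) = Mul(1, 14) = 14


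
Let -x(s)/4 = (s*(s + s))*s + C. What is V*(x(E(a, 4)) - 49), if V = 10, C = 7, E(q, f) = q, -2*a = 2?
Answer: -690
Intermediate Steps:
a = -1 (a = -1/2*2 = -1)
x(s) = -28 - 8*s**3 (x(s) = -4*((s*(s + s))*s + 7) = -4*((s*(2*s))*s + 7) = -4*((2*s**2)*s + 7) = -4*(2*s**3 + 7) = -4*(7 + 2*s**3) = -28 - 8*s**3)
V*(x(E(a, 4)) - 49) = 10*((-28 - 8*(-1)**3) - 49) = 10*((-28 - 8*(-1)) - 49) = 10*((-28 + 8) - 49) = 10*(-20 - 49) = 10*(-69) = -690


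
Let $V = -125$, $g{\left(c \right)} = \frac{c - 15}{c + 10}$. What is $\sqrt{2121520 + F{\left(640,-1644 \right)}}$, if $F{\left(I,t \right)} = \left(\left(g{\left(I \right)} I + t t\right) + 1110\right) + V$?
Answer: $\frac{\sqrt{815569729}}{13} \approx 2196.8$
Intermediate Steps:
$g{\left(c \right)} = \frac{-15 + c}{10 + c}$
$F{\left(I,t \right)} = 985 + t^{2} + \frac{I \left(-15 + I\right)}{10 + I}$ ($F{\left(I,t \right)} = \left(\left(\frac{-15 + I}{10 + I} I + t t\right) + 1110\right) - 125 = \left(\left(\frac{I \left(-15 + I\right)}{10 + I} + t^{2}\right) + 1110\right) - 125 = \left(\left(t^{2} + \frac{I \left(-15 + I\right)}{10 + I}\right) + 1110\right) - 125 = \left(1110 + t^{2} + \frac{I \left(-15 + I\right)}{10 + I}\right) - 125 = 985 + t^{2} + \frac{I \left(-15 + I\right)}{10 + I}$)
$\sqrt{2121520 + F{\left(640,-1644 \right)}} = \sqrt{2121520 + \frac{640 \left(-15 + 640\right) + \left(10 + 640\right) \left(985 + \left(-1644\right)^{2}\right)}{10 + 640}} = \sqrt{2121520 + \frac{640 \cdot 625 + 650 \left(985 + 2702736\right)}{650}} = \sqrt{2121520 + \frac{400000 + 650 \cdot 2703721}{650}} = \sqrt{2121520 + \frac{400000 + 1757418650}{650}} = \sqrt{2121520 + \frac{1}{650} \cdot 1757818650} = \sqrt{2121520 + \frac{35156373}{13}} = \sqrt{\frac{62736133}{13}} = \frac{\sqrt{815569729}}{13}$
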